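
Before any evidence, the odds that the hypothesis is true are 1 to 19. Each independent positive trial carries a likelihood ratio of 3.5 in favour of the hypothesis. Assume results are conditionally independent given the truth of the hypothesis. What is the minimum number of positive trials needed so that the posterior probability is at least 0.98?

Prior odds = 1/19.
Likelihood ratio per positive trial = 3.5.
Target posterior odds = 0.98/0.02 = 49.
Need (1/19) × 3.5ⁿ ≥ 49, i.e. 3.5ⁿ ≥ 931.
3.5⁵ = 525.21875 falls short of 931 but 3.5⁶ = 1838.265625 reaches it, so n = 6.

6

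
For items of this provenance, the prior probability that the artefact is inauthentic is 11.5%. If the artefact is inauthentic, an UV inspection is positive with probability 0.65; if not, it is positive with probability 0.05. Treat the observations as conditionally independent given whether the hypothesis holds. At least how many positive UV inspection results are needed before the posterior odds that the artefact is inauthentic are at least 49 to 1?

3

Prior odds = 0.115/0.885 = 23/177.
Likelihood ratio of a positive = 0.65/0.05 = 13.
Target odds = 49.
Require 13ⁿ ≥ 49 ÷ (23/177) = 8673/23.
13² = 169 falls short of 8673/23 but 13³ = 2197 reaches it, so n = 3.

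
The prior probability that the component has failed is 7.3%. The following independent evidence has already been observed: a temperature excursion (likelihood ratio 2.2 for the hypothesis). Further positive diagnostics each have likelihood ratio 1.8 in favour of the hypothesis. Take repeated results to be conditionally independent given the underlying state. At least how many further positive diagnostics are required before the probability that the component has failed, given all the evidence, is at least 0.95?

Prior odds = 0.073/0.927 = 73/927.
Bayes factor of the evidence already in hand = 2.2.
Odds after that evidence = (73/927) × 2.2 = 803/4635.
Target odds = 0.95/0.05 = 19.
Need 1.8ⁿ ≥ 19 ÷ (803/4635) = 88065/803.
1.8⁷ = 4782969/78125 falls short of 88065/803 but 1.8⁸ = 43046721/390625 reaches it, so n = 8.

8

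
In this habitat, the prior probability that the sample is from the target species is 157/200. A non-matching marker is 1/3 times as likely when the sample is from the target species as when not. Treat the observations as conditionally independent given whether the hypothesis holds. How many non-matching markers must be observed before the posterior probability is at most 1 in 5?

Prior odds = 0.785/0.215 = 157/43.
Likelihood ratio per non-matching marker = 1/3.
Target posterior odds = 0.2/0.8 = 0.25.
Require (1/3)ⁿ ≤ 0.25 ÷ (157/43) = 43/628.
(1/3)² = 1/9 is still above 43/628 but (1/3)³ = 1/27 is at or below it, so n = 3.

3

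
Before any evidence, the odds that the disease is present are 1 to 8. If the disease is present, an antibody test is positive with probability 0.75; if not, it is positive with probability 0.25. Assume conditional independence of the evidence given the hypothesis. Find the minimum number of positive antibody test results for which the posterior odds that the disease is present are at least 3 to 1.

Prior odds = 0.125.
Likelihood ratio of a positive = 0.75/0.25 = 3.
Target odds = 3.
Require 3ⁿ ≥ 3 ÷ 0.125 = 24.
3² = 9 falls short of 24 but 3³ = 27 reaches it, so n = 3.

3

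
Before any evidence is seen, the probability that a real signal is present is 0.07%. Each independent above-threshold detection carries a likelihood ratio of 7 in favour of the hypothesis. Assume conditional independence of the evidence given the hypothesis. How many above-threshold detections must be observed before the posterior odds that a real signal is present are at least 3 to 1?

5

Prior odds: 0.0007 ÷ 0.9993 = 7/9993.
Likelihood ratio per above-threshold detection = 7.
Target odds = 3.
Require 7ⁿ ≥ 3 ÷ (7/9993) = 29979/7.
7⁴ = 2401 falls short of 29979/7 but 7⁵ = 16807 reaches it, so n = 5.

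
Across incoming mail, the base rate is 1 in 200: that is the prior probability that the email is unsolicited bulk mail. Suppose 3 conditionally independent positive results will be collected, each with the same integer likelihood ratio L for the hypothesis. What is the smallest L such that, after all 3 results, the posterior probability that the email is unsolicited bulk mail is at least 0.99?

28

Prior odds = 0.005/0.995 = 1/199.
Target odds = 0.99/0.01 = 99.
Need L³ ≥ 99 ÷ (1/199) = 19701.
27³ = 19683 < 19701 ≤ 21952 = 28³, so L = 28.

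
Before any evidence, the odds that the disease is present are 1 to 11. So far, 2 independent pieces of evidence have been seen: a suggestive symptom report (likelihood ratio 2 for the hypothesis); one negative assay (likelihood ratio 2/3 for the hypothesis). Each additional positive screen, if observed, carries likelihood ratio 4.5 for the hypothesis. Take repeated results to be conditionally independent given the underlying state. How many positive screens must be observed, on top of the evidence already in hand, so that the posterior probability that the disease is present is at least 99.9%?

Prior odds = 1/11.
Combined Bayes factor of the evidence already in hand = 2 × (2/3) = 4/3.
Odds after that evidence = (1/11) × 4/3 = 4/33.
Target odds = 0.999/0.001 = 999.
Need 4.5ⁿ ≥ 999 ÷ (4/33) = 8241.75.
4.5⁵ = 1845.28125 falls short of 8241.75 but 4.5⁶ = 8303.765625 reaches it, so n = 6.

6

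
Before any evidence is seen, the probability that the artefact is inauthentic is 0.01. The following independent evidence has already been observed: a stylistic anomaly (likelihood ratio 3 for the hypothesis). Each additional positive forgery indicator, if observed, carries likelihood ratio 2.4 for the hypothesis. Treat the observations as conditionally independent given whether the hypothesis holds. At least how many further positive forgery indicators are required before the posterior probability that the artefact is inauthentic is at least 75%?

6

Prior odds = 0.01/0.99 = 1/99.
Bayes factor of the evidence already in hand = 3.
Odds after that evidence = (1/99) × 3 = 1/33.
Target odds = 0.75/0.25 = 3.
Need 2.4ⁿ ≥ 3 ÷ (1/33) = 99.
2.4⁵ = 79.62624 falls short of 99 but 2.4⁶ = 2985984/15625 reaches it, so n = 6.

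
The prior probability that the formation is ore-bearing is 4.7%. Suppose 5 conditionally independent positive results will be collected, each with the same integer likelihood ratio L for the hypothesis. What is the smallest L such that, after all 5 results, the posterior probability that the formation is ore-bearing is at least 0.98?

4

Prior odds = 0.047/0.953 = 47/953.
Target odds = 0.98/0.02 = 49.
Need L⁵ ≥ 49 ÷ (47/953) = 46697/47.
3⁵ = 243 < 46697/47 ≤ 1024 = 4⁵, so L = 4.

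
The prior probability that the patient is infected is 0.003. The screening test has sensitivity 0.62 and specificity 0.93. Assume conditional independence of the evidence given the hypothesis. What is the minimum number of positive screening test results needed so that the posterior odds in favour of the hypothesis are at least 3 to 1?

Prior odds = 0.003/0.997 = 3/997.
False-positive rate = 1 − 0.93 = 0.07; likelihood ratio of a positive = 0.62/0.07 = 62/7.
Target odds = 3.
Need (3/997) × (62/7)ⁿ ≥ 3, i.e. (62/7)ⁿ ≥ 997.
(62/7)³ = 238328/343 falls short of 997 but (62/7)⁴ = 14776336/2401 reaches it, so n = 4.

4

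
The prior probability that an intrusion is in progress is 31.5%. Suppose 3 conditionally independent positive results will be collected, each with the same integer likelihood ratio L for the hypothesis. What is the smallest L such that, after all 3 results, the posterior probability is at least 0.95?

Prior odds = 0.315/0.685 = 63/137.
Target odds = 0.95/0.05 = 19.
Need L³ ≥ 19 ÷ (63/137) = 2603/63.
3³ = 27 < 2603/63 ≤ 64 = 4³, so L = 4.

4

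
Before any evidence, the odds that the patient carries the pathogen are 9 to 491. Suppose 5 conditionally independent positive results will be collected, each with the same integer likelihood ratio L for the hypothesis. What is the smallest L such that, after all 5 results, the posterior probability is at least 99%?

6

Prior odds = 9/491.
Target odds = 0.99/0.01 = 99.
Need L⁵ ≥ 99 ÷ (9/491) = 5401.
5⁵ = 3125 < 5401 ≤ 7776 = 6⁵, so L = 6.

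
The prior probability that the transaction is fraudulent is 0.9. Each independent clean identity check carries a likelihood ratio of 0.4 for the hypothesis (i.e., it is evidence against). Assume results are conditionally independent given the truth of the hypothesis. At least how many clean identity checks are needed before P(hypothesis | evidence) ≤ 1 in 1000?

Prior odds: 0.9 ÷ 0.1 = 9.
Likelihood ratio per clean identity check = 0.4.
Target posterior odds = 0.001/0.999 = 1/999.
Need 9 × 0.4ⁿ ≤ 1/999, i.e. 0.4ⁿ ≤ 1/8991.
0.4⁹ = 512/1953125 is still above 1/8991 but 0.4¹⁰ = 1024/9765625 is at or below it, so n = 10.

10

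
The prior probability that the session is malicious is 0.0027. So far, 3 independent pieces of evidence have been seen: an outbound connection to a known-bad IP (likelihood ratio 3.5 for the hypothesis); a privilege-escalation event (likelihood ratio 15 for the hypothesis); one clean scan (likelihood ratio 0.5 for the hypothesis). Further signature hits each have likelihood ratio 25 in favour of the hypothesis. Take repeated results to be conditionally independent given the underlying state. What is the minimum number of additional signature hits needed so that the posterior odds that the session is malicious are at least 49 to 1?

3

Prior odds = 0.0027/0.9973 = 27/9973.
Combined Bayes factor of the evidence already in hand = 3.5 × 15 × 0.5 = 26.25.
Odds after that evidence = (27/9973) × 26.25 = 2835/39892.
Target odds = 49.
Need 25ⁿ ≥ 49 ÷ (2835/39892) = 279244/405.
25² = 625 falls short of 279244/405 but 25³ = 15625 reaches it, so n = 3.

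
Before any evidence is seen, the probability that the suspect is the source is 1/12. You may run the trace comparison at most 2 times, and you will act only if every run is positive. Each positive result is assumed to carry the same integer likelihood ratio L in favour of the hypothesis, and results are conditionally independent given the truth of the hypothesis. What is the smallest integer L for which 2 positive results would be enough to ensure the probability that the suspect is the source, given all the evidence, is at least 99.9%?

105

Prior odds = (1/12)/(11/12) = 1/11.
Target odds = 0.999/0.001 = 999.
Need L² ≥ 999 ÷ (1/11) = 10989.
104² = 10816 < 10989 ≤ 11025 = 105², so L = 105.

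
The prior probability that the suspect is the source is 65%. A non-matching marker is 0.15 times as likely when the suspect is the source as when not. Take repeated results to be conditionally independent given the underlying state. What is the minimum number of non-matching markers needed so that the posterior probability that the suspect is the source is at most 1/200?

Prior odds = 0.65/0.35 = 13/7.
Likelihood ratio per non-matching marker = 0.15.
Target posterior odds = 0.005/0.995 = 1/199.
Need (13/7) × 0.15ⁿ ≤ 1/199, i.e. 0.15ⁿ ≤ 7/2587.
0.15³ = 0.003375 is still above 7/2587 but 0.15⁴ = 81/160000 is at or below it, so n = 4.

4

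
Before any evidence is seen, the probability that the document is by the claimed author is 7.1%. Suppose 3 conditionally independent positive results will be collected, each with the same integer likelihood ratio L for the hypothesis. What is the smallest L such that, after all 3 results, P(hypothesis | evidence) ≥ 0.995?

14

Prior odds = 0.071/0.929 = 71/929.
Target odds = 0.995/0.005 = 199.
Need L³ ≥ 199 ÷ (71/929) = 184871/71.
13³ = 2197 < 184871/71 ≤ 2744 = 14³, so L = 14.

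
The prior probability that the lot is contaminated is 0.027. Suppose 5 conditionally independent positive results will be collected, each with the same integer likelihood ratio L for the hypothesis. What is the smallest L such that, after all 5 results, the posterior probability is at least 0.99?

Prior odds = 0.027/0.973 = 27/973.
Target odds = 0.99/0.01 = 99.
Need L⁵ ≥ 99 ÷ (27/973) = 10703/3.
5⁵ = 3125 < 10703/3 ≤ 7776 = 6⁵, so L = 6.

6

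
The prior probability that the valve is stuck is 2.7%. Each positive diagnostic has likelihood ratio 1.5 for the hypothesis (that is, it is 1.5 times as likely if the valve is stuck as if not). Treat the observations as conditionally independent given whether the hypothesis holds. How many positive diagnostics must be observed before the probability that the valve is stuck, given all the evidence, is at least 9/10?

15

Prior odds: 0.027 ÷ 0.973 = 27/973.
Likelihood ratio per positive diagnostic = 1.5.
Target posterior odds = 0.9/0.1 = 9.
Need (27/973) × 1.5ⁿ ≥ 9, i.e. 1.5ⁿ ≥ 973/3.
1.5¹⁴ = 4782969/16384 falls short of 973/3 but 1.5¹⁵ = 14348907/32768 reaches it, so n = 15.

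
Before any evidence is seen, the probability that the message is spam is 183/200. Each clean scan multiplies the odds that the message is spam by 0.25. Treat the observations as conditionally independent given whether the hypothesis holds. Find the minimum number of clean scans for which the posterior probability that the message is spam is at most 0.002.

7

Prior odds: 0.915 ÷ 0.085 = 183/17.
Likelihood ratio per clean scan = 0.25.
Target odds: 0.002 ÷ 0.998 = 1/499.
Require 0.25ⁿ ≤ 1/499 ÷ (183/17) = 17/91317.
0.25⁶ = 1/4096 is still above 17/91317 but 0.25⁷ = 1/16384 is at or below it, so n = 7.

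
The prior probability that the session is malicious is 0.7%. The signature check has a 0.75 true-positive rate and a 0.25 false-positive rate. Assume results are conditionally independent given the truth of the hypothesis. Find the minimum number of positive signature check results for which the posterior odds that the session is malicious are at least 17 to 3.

Prior odds: 0.007 ÷ 0.993 = 7/993.
Likelihood ratio of a positive result = 0.75/0.25 = 3.
Target odds = 17/3.
Need (7/993) × 3ⁿ ≥ 17/3, i.e. 3ⁿ ≥ 5627/7.
3⁶ = 729 falls short of 5627/7 but 3⁷ = 2187 reaches it, so n = 7.

7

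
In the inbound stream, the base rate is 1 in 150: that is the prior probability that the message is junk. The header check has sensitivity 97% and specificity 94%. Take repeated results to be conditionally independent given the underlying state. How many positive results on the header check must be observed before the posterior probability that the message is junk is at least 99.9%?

Prior odds: (1/150) ÷ (149/150) = 1/149.
False-positive rate = 1 − 0.94 = 0.06; likelihood ratio of a positive = 0.97/0.06 = 97/6.
Target odds: 0.999 ÷ 0.001 = 999.
Need (1/149) × (97/6)ⁿ ≥ 999, i.e. (97/6)ⁿ ≥ 148851.
(97/6)⁴ = 88529281/1296 falls short of 148851 but (97/6)⁵ ≈1.10434e+06 reaches it, so n = 5.

5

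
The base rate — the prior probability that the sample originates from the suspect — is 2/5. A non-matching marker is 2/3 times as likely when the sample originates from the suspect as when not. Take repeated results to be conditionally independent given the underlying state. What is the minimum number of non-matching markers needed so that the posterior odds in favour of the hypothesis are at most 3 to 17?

4

Prior odds: 0.4 ÷ 0.6 = 2/3.
Likelihood ratio per non-matching marker = 2/3.
Target odds = 3/17.
Need (2/3) × (2/3)ⁿ ≤ 3/17, i.e. (2/3)ⁿ ≤ 9/34.
(2/3)³ = 8/27 is still above 9/34 but (2/3)⁴ = 16/81 is at or below it, so n = 4.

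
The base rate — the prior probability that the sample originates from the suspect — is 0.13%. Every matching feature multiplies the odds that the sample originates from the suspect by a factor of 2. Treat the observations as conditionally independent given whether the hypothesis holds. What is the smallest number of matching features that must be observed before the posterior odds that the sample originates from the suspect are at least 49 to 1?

Prior odds = 0.0013/0.9987 = 13/9987.
Likelihood ratio per matching feature = 2.
Target odds = 49.
Need (13/9987) × 2ⁿ ≥ 49, i.e. 2ⁿ ≥ 489363/13.
2¹⁵ = 32768 falls short of 489363/13 but 2¹⁶ = 65536 reaches it, so n = 16.

16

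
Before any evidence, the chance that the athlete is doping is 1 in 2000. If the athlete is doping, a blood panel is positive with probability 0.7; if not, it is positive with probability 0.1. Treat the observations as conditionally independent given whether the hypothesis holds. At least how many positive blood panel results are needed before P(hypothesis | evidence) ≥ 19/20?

6

Prior odds: 0.0005 ÷ 0.9995 = 1/1999.
Likelihood ratio of a positive = 0.7/0.1 = 7.
Target posterior odds = 0.95/0.05 = 19.
Require 7ⁿ ≥ 19 ÷ (1/1999) = 37981.
7⁵ = 16807 falls short of 37981 but 7⁶ = 117649 reaches it, so n = 6.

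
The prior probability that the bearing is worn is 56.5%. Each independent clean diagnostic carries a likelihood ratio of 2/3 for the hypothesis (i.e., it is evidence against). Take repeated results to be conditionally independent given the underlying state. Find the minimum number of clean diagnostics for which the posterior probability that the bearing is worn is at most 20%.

Prior odds: 0.565 ÷ 0.435 = 113/87.
Likelihood ratio per clean diagnostic = 2/3.
Target posterior odds = 0.2/0.8 = 0.25.
Require (2/3)ⁿ ≤ 0.25 ÷ (113/87) = 87/452.
(2/3)⁴ = 16/81 is still above 87/452 but (2/3)⁵ = 32/243 is at or below it, so n = 5.

5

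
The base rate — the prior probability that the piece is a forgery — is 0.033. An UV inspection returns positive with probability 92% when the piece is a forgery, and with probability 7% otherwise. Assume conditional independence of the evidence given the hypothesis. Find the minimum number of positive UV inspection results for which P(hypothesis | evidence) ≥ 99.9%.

4

Prior odds: 0.033 ÷ 0.967 = 33/967.
Likelihood ratio of a positive result = 0.92/0.07 = 92/7.
Target odds: 0.999 ÷ 0.001 = 999.
Require (92/7)ⁿ ≥ 999 ÷ (33/967) = 322011/11.
(92/7)³ = 778688/343 falls short of 322011/11 but (92/7)⁴ = 71639296/2401 reaches it, so n = 4.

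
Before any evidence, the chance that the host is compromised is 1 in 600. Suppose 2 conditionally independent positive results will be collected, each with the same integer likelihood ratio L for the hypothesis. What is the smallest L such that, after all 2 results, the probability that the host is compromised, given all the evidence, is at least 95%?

107

Prior odds = (1/600)/(599/600) = 1/599.
Target odds = 0.95/0.05 = 19.
Need L² ≥ 19 ÷ (1/599) = 11381.
106² = 11236 < 11381 ≤ 11449 = 107², so L = 107.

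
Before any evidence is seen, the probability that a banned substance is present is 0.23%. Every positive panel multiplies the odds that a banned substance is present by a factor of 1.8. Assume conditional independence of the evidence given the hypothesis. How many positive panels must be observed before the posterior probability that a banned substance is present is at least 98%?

Prior odds = 0.0023/0.9977 = 23/9977.
Likelihood ratio per positive panel = 1.8.
Target posterior odds = 0.98/0.02 = 49.
Require 1.8ⁿ ≥ 49 ÷ (23/9977) = 488873/23.
1.8¹⁶ ≈12144 falls short of 488873/23 but 1.8¹⁷ ≈21859.1 reaches it, so n = 17.

17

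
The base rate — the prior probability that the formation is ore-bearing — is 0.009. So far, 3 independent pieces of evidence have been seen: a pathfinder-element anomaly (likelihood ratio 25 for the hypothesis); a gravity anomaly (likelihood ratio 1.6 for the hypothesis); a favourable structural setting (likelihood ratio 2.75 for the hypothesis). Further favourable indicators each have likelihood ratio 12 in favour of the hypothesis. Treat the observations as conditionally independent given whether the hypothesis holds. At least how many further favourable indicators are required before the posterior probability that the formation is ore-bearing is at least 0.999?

3

Prior odds = 0.009/0.991 = 9/991.
Combined Bayes factor of the evidence already in hand = 25 × 1.6 × 2.75 = 110.
Odds after that evidence = (9/991) × 110 = 990/991.
Target odds = 0.999/0.001 = 999.
Need 12ⁿ ≥ 999 ÷ (990/991) = 110001/110.
12² = 144 falls short of 110001/110 but 12³ = 1728 reaches it, so n = 3.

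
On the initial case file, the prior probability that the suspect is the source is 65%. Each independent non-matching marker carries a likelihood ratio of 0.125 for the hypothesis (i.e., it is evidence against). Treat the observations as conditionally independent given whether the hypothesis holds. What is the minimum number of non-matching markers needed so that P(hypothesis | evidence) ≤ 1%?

Prior odds: 0.65 ÷ 0.35 = 13/7.
Likelihood ratio per non-matching marker = 0.125.
Target posterior odds = 0.01/0.99 = 1/99.
Require 0.125ⁿ ≤ 1/99 ÷ (13/7) = 7/1287.
0.125² = 0.015625 is still above 7/1287 but 0.125³ = 0.001953125 is at or below it, so n = 3.

3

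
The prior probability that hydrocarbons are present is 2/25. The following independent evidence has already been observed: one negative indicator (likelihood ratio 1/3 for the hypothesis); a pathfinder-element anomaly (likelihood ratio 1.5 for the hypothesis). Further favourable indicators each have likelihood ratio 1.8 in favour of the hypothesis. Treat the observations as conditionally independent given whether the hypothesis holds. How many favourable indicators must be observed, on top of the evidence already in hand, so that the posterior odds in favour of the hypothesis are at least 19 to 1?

11

Prior odds = 0.08/0.92 = 2/23.
Combined Bayes factor of the evidence already in hand = (1/3) × 1.5 = 0.5.
Odds after that evidence = (2/23) × 0.5 = 1/23.
Target odds = 19.
Need 1.8ⁿ ≥ 19 ÷ (1/23) = 437.
1.8¹⁰ ≈357.047 falls short of 437 but 1.8¹¹ ≈642.684 reaches it, so n = 11.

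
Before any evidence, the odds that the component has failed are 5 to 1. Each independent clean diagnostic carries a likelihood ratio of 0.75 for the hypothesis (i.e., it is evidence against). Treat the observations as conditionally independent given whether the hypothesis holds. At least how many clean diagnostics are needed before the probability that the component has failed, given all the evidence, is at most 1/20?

16

Prior odds = 5.
Likelihood ratio per clean diagnostic = 0.75.
Target posterior odds = 0.05/0.95 = 1/19.
Require 0.75ⁿ ≤ 1/19 ÷ 5 = 1/95.
0.75¹⁵ ≈0.0133635 is still above 1/95 but 0.75¹⁶ ≈0.0100226 is at or below it, so n = 16.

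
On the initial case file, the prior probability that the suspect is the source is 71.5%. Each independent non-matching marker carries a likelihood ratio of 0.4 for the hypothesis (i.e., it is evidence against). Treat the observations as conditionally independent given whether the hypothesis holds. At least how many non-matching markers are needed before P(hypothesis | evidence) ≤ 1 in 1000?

9

Prior odds: 0.715 ÷ 0.285 = 143/57.
Likelihood ratio per non-matching marker = 0.4.
Target posterior odds = 0.001/0.999 = 1/999.
Require 0.4ⁿ ≤ 1/999 ÷ (143/57) = 19/47619.
0.4⁸ = 256/390625 is still above 19/47619 but 0.4⁹ = 512/1953125 is at or below it, so n = 9.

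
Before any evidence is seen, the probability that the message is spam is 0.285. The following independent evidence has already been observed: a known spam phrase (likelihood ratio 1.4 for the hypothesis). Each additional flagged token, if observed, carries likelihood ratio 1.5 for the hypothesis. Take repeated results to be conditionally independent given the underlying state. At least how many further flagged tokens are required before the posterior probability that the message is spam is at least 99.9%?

19

Prior odds = 0.285/0.715 = 57/143.
Bayes factor of the evidence already in hand = 1.4.
Odds after that evidence = (57/143) × 1.4 = 399/715.
Target odds = 0.999/0.001 = 999.
Need 1.5ⁿ ≥ 999 ÷ (399/715) = 238095/133.
1.5¹⁸ = 387420489/262144 falls short of 238095/133 but 1.5¹⁹ ≈2216.84 reaches it, so n = 19.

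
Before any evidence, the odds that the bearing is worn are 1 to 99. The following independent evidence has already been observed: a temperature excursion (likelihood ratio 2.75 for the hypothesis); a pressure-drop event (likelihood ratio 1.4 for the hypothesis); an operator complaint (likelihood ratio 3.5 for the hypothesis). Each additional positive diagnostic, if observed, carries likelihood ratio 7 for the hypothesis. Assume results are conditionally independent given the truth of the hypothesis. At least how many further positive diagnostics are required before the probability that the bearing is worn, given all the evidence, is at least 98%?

Prior odds = 1/99.
Combined Bayes factor of the evidence already in hand = 2.75 × 1.4 × 3.5 = 13.475.
Odds after that evidence = (1/99) × 13.475 = 49/360.
Target odds = 0.98/0.02 = 49.
Need 7ⁿ ≥ 49 ÷ (49/360) = 360.
7³ = 343 falls short of 360 but 7⁴ = 2401 reaches it, so n = 4.

4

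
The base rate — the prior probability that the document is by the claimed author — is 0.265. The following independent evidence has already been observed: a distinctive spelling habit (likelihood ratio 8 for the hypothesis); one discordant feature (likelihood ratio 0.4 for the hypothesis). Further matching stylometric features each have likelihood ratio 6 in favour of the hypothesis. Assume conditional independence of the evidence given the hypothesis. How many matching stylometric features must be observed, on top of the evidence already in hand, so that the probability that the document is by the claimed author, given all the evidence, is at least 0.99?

Prior odds = 0.265/0.735 = 53/147.
Combined Bayes factor of the evidence already in hand = 8 × 0.4 = 3.2.
Odds after that evidence = (53/147) × 3.2 = 848/735.
Target odds = 0.99/0.01 = 99.
Need 6ⁿ ≥ 99 ÷ (848/735) = 72765/848.
6² = 36 falls short of 72765/848 but 6³ = 216 reaches it, so n = 3.

3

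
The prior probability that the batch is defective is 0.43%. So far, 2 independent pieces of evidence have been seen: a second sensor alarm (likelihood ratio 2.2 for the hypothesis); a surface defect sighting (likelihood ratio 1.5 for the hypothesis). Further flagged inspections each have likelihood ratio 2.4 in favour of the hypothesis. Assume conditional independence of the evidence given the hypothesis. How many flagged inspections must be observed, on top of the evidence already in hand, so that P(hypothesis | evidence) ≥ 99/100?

Prior odds = 0.0043/0.9957 = 43/9957.
Combined Bayes factor of the evidence already in hand = 2.2 × 1.5 = 3.3.
Odds after that evidence = (43/9957) × 3.3 = 473/33190.
Target odds = 0.99/0.01 = 99.
Need 2.4ⁿ ≥ 99 ÷ (473/33190) = 298710/43.
2.4¹⁰ ≈6340.34 falls short of 298710/43 but 2.4¹¹ ≈15216.8 reaches it, so n = 11.

11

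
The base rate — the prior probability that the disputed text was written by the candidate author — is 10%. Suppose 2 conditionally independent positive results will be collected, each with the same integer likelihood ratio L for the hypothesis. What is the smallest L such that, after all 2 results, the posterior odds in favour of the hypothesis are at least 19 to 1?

14

Prior odds = 0.1/0.9 = 1/9.
Target odds = 19.
Need L² ≥ 19 ÷ (1/9) = 171.
13² = 169 < 171 ≤ 196 = 14², so L = 14.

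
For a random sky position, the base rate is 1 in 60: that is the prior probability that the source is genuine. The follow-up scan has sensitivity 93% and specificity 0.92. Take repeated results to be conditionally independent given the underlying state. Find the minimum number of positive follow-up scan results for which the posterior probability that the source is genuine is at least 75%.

Prior odds = (1/60)/(59/60) = 1/59.
False-positive rate = 1 − 0.92 = 0.08; likelihood ratio of a positive = 0.93/0.08 = 11.625.
Target posterior odds = 0.75/0.25 = 3.
Need (1/59) × 11.625ⁿ ≥ 3, i.e. 11.625ⁿ ≥ 177.
11.625² = 135.140625 falls short of 177 but 11.625³ = 804357/512 reaches it, so n = 3.

3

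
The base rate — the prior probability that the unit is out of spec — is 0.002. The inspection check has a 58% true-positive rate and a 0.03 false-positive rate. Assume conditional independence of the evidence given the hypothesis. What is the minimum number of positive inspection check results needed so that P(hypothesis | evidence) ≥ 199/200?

Prior odds = 0.002/0.998 = 1/499.
Likelihood ratio of a positive result = 0.58/0.03 = 58/3.
Target posterior odds = 0.995/0.005 = 199.
Need (1/499) × (58/3)ⁿ ≥ 199, i.e. (58/3)ⁿ ≥ 99301.
(58/3)³ = 195112/27 falls short of 99301 but (58/3)⁴ = 11316496/81 reaches it, so n = 4.

4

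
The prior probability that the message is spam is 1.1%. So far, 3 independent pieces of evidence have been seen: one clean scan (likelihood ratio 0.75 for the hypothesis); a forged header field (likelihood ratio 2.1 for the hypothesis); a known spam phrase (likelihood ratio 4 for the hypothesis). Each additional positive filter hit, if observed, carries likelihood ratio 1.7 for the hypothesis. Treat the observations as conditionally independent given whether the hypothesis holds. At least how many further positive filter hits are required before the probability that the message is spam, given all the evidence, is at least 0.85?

Prior odds = 0.011/0.989 = 11/989.
Combined Bayes factor of the evidence already in hand = 0.75 × 2.1 × 4 = 6.3.
Odds after that evidence = (11/989) × 6.3 = 693/9890.
Target odds = 0.85/0.15 = 17/3.
Need 1.7ⁿ ≥ 17/3 ÷ (693/9890) = 168130/2079.
1.7⁸ ≈69.7576 falls short of 168130/2079 but 1.7⁹ ≈118.588 reaches it, so n = 9.

9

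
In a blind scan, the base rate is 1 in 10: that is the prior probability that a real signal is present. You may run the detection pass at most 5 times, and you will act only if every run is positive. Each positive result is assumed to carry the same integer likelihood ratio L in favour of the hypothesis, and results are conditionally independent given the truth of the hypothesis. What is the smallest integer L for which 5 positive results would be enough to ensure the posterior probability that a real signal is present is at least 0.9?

Prior odds = 0.1/0.9 = 1/9.
Target odds = 0.9/0.1 = 9.
Need L⁵ ≥ 9 ÷ (1/9) = 81.
2⁵ = 32 < 81 ≤ 243 = 3⁵, so L = 3.

3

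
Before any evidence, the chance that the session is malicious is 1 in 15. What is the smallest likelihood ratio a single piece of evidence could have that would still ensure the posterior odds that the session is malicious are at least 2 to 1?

Prior odds = (1/15)/(14/15) = 1/14.
Target odds = 2.
Required Bayes factor = 2 ÷ (1/14) = 28.

28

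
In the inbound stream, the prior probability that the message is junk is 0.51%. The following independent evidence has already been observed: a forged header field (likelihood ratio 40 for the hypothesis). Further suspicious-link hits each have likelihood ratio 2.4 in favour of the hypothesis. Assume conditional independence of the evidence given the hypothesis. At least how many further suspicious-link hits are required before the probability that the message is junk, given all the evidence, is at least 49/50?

Prior odds = 0.0051/0.9949 = 51/9949.
Bayes factor of the evidence already in hand = 40.
Odds after that evidence = (51/9949) × 40 = 2040/9949.
Target odds = 0.98/0.02 = 49.
Need 2.4ⁿ ≥ 49 ÷ (2040/9949) = 487501/2040.
2.4⁶ = 2985984/15625 falls short of 487501/2040 but 2.4⁷ = 35831808/78125 reaches it, so n = 7.

7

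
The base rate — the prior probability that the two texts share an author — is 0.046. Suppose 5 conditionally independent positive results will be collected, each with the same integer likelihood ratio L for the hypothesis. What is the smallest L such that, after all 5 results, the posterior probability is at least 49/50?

Prior odds = 0.046/0.954 = 23/477.
Target odds = 0.98/0.02 = 49.
Need L⁵ ≥ 49 ÷ (23/477) = 23373/23.
3⁵ = 243 < 23373/23 ≤ 1024 = 4⁵, so L = 4.

4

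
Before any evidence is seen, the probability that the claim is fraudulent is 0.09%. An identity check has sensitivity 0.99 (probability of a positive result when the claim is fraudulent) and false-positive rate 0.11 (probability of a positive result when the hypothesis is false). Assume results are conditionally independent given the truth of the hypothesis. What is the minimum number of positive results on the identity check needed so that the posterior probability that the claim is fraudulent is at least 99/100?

Prior odds: 0.0009 ÷ 0.9991 = 9/9991.
Likelihood ratio of a positive result = 0.99/0.11 = 9.
Target posterior odds = 0.99/0.01 = 99.
Need (9/9991) × 9ⁿ ≥ 99, i.e. 9ⁿ ≥ 109901.
9⁵ = 59049 falls short of 109901 but 9⁶ = 531441 reaches it, so n = 6.

6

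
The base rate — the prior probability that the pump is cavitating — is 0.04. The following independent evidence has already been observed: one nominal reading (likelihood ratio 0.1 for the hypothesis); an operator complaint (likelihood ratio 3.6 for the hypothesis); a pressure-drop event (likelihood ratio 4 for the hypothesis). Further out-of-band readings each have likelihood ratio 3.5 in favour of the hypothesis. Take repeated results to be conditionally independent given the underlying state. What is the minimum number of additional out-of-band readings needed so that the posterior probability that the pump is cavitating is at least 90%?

4

Prior odds = 0.04/0.96 = 1/24.
Combined Bayes factor of the evidence already in hand = 0.1 × 3.6 × 4 = 1.44.
Odds after that evidence = (1/24) × 1.44 = 0.06.
Target odds = 0.9/0.1 = 9.
Need 3.5ⁿ ≥ 9 ÷ 0.06 = 150.
3.5³ = 42.875 falls short of 150 but 3.5⁴ = 150.0625 reaches it, so n = 4.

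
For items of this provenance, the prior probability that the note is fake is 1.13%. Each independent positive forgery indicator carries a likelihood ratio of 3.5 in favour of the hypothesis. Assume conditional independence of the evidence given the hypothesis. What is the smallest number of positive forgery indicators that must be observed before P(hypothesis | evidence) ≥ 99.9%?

Prior odds = 0.0113/0.9887 = 113/9887.
Likelihood ratio per positive forgery indicator = 3.5.
Target posterior odds = 0.999/0.001 = 999.
Require 3.5ⁿ ≥ 999 ÷ (113/9887) = 9877113/113.
3.5⁹ = 40353607/512 falls short of 9877113/113 but 3.5¹⁰ = 282475249/1024 reaches it, so n = 10.

10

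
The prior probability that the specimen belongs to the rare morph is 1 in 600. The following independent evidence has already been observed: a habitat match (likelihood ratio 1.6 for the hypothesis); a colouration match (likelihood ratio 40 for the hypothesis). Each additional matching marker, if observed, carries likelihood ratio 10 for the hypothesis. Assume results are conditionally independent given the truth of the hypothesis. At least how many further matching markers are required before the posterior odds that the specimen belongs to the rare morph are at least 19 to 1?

3

Prior odds = (1/600)/(599/600) = 1/599.
Combined Bayes factor of the evidence already in hand = 1.6 × 40 = 64.
Odds after that evidence = (1/599) × 64 = 64/599.
Target odds = 19.
Need 10ⁿ ≥ 19 ÷ (64/599) = 177.828125.
10² = 100 falls short of 177.828125 but 10³ = 1000 reaches it, so n = 3.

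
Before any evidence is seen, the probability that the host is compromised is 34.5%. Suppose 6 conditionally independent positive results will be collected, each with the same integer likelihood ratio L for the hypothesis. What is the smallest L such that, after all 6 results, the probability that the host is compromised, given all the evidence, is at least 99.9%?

4

Prior odds = 0.345/0.655 = 69/131.
Target odds = 0.999/0.001 = 999.
Need L⁶ ≥ 999 ÷ (69/131) = 43623/23.
3⁶ = 729 < 43623/23 ≤ 4096 = 4⁶, so L = 4.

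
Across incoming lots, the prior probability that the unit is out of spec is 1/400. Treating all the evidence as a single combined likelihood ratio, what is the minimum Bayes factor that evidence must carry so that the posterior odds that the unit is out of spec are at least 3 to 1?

Prior odds = 0.0025/0.9975 = 1/399.
Target odds = 3.
Required Bayes factor = 3 ÷ (1/399) = 1197.

1197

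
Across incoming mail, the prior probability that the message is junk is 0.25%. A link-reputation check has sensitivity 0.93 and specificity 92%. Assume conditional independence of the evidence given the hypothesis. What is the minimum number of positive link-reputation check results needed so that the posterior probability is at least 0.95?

Prior odds = 0.0025/0.9975 = 1/399.
False-positive rate = 1 − 0.92 = 0.08; likelihood ratio of a positive = 0.93/0.08 = 11.625.
Target posterior odds = 0.95/0.05 = 19.
Need (1/399) × 11.625ⁿ ≥ 19, i.e. 11.625ⁿ ≥ 7581.
11.625³ = 804357/512 falls short of 7581 but 11.625⁴ = 74805201/4096 reaches it, so n = 4.

4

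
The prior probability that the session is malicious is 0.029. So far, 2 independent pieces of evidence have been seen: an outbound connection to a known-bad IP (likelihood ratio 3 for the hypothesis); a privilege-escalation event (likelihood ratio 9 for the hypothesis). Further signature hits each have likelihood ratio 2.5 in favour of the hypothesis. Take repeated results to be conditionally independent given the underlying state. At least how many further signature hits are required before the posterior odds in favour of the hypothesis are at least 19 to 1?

Prior odds = 0.029/0.971 = 29/971.
Combined Bayes factor of the evidence already in hand = 3 × 9 = 27.
Odds after that evidence = (29/971) × 27 = 783/971.
Target odds = 19.
Need 2.5ⁿ ≥ 19 ÷ (783/971) = 18449/783.
2.5³ = 15.625 falls short of 18449/783 but 2.5⁴ = 39.0625 reaches it, so n = 4.

4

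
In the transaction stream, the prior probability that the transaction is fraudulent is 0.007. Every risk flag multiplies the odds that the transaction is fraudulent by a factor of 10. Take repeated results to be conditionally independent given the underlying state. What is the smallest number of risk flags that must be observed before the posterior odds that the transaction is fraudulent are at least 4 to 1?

3

Prior odds: 0.007 ÷ 0.993 = 7/993.
Likelihood ratio per risk flag = 10.
Target odds = 4.
Need (7/993) × 10ⁿ ≥ 4, i.e. 10ⁿ ≥ 3972/7.
10² = 100 falls short of 3972/7 but 10³ = 1000 reaches it, so n = 3.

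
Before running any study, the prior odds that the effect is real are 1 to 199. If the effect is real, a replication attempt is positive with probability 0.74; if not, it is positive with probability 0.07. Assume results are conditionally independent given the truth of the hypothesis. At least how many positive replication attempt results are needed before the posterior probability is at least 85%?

Prior odds = 1/199.
Likelihood ratio of a positive = 0.74/0.07 = 74/7.
Target odds: 0.85 ÷ 0.15 = 17/3.
Need (1/199) × (74/7)ⁿ ≥ 17/3, i.e. (74/7)ⁿ ≥ 3383/3.
(74/7)² = 5476/49 falls short of 3383/3 but (74/7)³ = 405224/343 reaches it, so n = 3.

3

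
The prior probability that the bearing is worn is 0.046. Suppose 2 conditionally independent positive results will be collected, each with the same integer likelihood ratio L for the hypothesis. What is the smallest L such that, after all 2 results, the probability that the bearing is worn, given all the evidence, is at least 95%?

20

Prior odds = 0.046/0.954 = 23/477.
Target odds = 0.95/0.05 = 19.
Need L² ≥ 19 ÷ (23/477) = 9063/23.
19² = 361 < 9063/23 ≤ 400 = 20², so L = 20.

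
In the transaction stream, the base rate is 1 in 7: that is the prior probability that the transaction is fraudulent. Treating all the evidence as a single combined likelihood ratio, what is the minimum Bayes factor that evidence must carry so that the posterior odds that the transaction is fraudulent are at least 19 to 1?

Prior odds = (1/7)/(6/7) = 1/6.
Target odds = 19.
Required Bayes factor = 19 ÷ (1/6) = 114.

114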